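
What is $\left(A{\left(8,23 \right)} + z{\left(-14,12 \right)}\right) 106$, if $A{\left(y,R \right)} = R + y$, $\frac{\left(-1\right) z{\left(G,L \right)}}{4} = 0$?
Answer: $3286$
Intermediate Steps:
$z{\left(G,L \right)} = 0$ ($z{\left(G,L \right)} = \left(-4\right) 0 = 0$)
$\left(A{\left(8,23 \right)} + z{\left(-14,12 \right)}\right) 106 = \left(\left(23 + 8\right) + 0\right) 106 = \left(31 + 0\right) 106 = 31 \cdot 106 = 3286$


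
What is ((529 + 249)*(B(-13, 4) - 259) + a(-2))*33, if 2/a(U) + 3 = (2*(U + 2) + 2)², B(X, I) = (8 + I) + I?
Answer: -6238716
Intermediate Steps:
B(X, I) = 8 + 2*I
a(U) = 2/(-3 + (6 + 2*U)²) (a(U) = 2/(-3 + (2*(U + 2) + 2)²) = 2/(-3 + (2*(2 + U) + 2)²) = 2/(-3 + ((4 + 2*U) + 2)²) = 2/(-3 + (6 + 2*U)²))
((529 + 249)*(B(-13, 4) - 259) + a(-2))*33 = ((529 + 249)*((8 + 2*4) - 259) + 2/(-3 + 4*(3 - 2)²))*33 = (778*((8 + 8) - 259) + 2/(-3 + 4*1²))*33 = (778*(16 - 259) + 2/(-3 + 4*1))*33 = (778*(-243) + 2/(-3 + 4))*33 = (-189054 + 2/1)*33 = (-189054 + 2*1)*33 = (-189054 + 2)*33 = -189052*33 = -6238716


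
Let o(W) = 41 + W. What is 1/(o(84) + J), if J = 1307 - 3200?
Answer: -1/1768 ≈ -0.00056561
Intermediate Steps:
J = -1893
1/(o(84) + J) = 1/((41 + 84) - 1893) = 1/(125 - 1893) = 1/(-1768) = -1/1768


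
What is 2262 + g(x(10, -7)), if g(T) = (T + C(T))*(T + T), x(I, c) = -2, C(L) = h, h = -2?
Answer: 2278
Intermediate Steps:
C(L) = -2
g(T) = 2*T*(-2 + T) (g(T) = (T - 2)*(T + T) = (-2 + T)*(2*T) = 2*T*(-2 + T))
2262 + g(x(10, -7)) = 2262 + 2*(-2)*(-2 - 2) = 2262 + 2*(-2)*(-4) = 2262 + 16 = 2278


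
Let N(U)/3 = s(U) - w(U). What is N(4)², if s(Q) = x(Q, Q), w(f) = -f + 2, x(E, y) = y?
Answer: 324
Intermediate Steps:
w(f) = 2 - f
s(Q) = Q
N(U) = -6 + 6*U (N(U) = 3*(U - (2 - U)) = 3*(U + (-2 + U)) = 3*(-2 + 2*U) = -6 + 6*U)
N(4)² = (-6 + 6*4)² = (-6 + 24)² = 18² = 324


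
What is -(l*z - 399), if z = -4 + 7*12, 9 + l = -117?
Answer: 10479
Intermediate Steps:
l = -126 (l = -9 - 117 = -126)
z = 80 (z = -4 + 84 = 80)
-(l*z - 399) = -(-126*80 - 399) = -(-10080 - 399) = -1*(-10479) = 10479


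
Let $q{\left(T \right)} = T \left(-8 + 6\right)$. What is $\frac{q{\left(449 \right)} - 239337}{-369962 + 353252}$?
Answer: $\frac{48047}{3342} \approx 14.377$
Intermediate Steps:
$q{\left(T \right)} = - 2 T$ ($q{\left(T \right)} = T \left(-2\right) = - 2 T$)
$\frac{q{\left(449 \right)} - 239337}{-369962 + 353252} = \frac{\left(-2\right) 449 - 239337}{-369962 + 353252} = \frac{-898 - 239337}{-16710} = \left(-240235\right) \left(- \frac{1}{16710}\right) = \frac{48047}{3342}$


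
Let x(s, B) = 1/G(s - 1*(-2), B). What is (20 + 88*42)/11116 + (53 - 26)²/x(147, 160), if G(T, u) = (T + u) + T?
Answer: 927859007/2779 ≈ 3.3388e+5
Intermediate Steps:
G(T, u) = u + 2*T
x(s, B) = 1/(4 + B + 2*s) (x(s, B) = 1/(B + 2*(s - 1*(-2))) = 1/(B + 2*(s + 2)) = 1/(B + 2*(2 + s)) = 1/(B + (4 + 2*s)) = 1/(4 + B + 2*s))
(20 + 88*42)/11116 + (53 - 26)²/x(147, 160) = (20 + 88*42)/11116 + (53 - 26)²/(1/(4 + 160 + 2*147)) = (20 + 3696)*(1/11116) + 27²/(1/(4 + 160 + 294)) = 3716*(1/11116) + 729/(1/458) = 929/2779 + 729/(1/458) = 929/2779 + 729*458 = 929/2779 + 333882 = 927859007/2779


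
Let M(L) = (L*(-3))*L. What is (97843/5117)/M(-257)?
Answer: -97843/1013918199 ≈ -9.6500e-5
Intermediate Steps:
M(L) = -3*L**2 (M(L) = (-3*L)*L = -3*L**2)
(97843/5117)/M(-257) = (97843/5117)/((-3*(-257)**2)) = (97843*(1/5117))/((-3*66049)) = (97843/5117)/(-198147) = (97843/5117)*(-1/198147) = -97843/1013918199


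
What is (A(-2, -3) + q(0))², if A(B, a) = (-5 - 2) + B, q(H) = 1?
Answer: 64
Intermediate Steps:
A(B, a) = -7 + B
(A(-2, -3) + q(0))² = ((-7 - 2) + 1)² = (-9 + 1)² = (-8)² = 64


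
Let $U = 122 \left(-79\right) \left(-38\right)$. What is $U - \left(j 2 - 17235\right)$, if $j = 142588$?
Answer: $98303$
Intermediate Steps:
$U = 366244$ ($U = \left(-9638\right) \left(-38\right) = 366244$)
$U - \left(j 2 - 17235\right) = 366244 - \left(142588 \cdot 2 - 17235\right) = 366244 - \left(285176 - 17235\right) = 366244 - 267941 = 98303$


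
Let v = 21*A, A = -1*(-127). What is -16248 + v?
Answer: -13581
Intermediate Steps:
A = 127
v = 2667 (v = 21*127 = 2667)
-16248 + v = -16248 + 2667 = -13581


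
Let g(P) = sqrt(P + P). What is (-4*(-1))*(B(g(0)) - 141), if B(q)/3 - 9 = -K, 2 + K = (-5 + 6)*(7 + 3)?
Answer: -552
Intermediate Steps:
g(P) = sqrt(2)*sqrt(P) (g(P) = sqrt(2*P) = sqrt(2)*sqrt(P))
K = 8 (K = -2 + (-5 + 6)*(7 + 3) = -2 + 1*10 = -2 + 10 = 8)
B(q) = 3 (B(q) = 27 + 3*(-1*8) = 27 + 3*(-8) = 27 - 24 = 3)
(-4*(-1))*(B(g(0)) - 141) = (-4*(-1))*(3 - 141) = 4*(-138) = -552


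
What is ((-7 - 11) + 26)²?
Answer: 64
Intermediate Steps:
((-7 - 11) + 26)² = (-18 + 26)² = 8² = 64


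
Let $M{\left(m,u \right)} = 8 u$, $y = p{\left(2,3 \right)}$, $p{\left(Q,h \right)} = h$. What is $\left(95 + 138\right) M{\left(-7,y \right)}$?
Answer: $5592$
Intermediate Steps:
$y = 3$
$\left(95 + 138\right) M{\left(-7,y \right)} = \left(95 + 138\right) 8 \cdot 3 = 233 \cdot 24 = 5592$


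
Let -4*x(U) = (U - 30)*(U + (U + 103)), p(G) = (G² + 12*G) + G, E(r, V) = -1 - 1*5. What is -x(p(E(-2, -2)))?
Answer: -342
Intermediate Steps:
E(r, V) = -6 (E(r, V) = -1 - 5 = -6)
p(G) = G² + 13*G
x(U) = -(-30 + U)*(103 + 2*U)/4 (x(U) = -(U - 30)*(U + (U + 103))/4 = -(-30 + U)*(U + (103 + U))/4 = -(-30 + U)*(103 + 2*U)/4)
-x(p(E(-2, -2))) = -(1545/2 - (-129)*(13 - 6)/2 - 36*(13 - 6)²/2) = -(1545/2 - (-129)*7/2 - (-6*7)²/2) = -(1545/2 - 43/4*(-42) - ½*(-42)²) = -(1545/2 + 903/2 - ½*1764) = -(1545/2 + 903/2 - 882) = -1*342 = -342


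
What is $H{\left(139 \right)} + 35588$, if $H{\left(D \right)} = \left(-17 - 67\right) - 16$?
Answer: $35488$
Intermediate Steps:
$H{\left(D \right)} = -100$ ($H{\left(D \right)} = \left(-17 - 67\right) - 16 = -84 - 16 = -100$)
$H{\left(139 \right)} + 35588 = -100 + 35588 = 35488$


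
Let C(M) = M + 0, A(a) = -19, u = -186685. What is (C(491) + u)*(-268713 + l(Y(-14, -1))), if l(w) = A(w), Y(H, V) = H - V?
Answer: 50036286008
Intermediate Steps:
l(w) = -19
C(M) = M
(C(491) + u)*(-268713 + l(Y(-14, -1))) = (491 - 186685)*(-268713 - 19) = -186194*(-268732) = 50036286008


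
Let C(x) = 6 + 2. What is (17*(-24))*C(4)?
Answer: -3264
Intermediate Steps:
C(x) = 8
(17*(-24))*C(4) = (17*(-24))*8 = -408*8 = -3264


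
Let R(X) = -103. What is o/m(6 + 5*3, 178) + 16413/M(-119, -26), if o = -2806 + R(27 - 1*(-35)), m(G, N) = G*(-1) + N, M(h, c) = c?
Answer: -2652475/4082 ≈ -649.80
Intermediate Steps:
m(G, N) = N - G (m(G, N) = -G + N = N - G)
o = -2909 (o = -2806 - 103 = -2909)
o/m(6 + 5*3, 178) + 16413/M(-119, -26) = -2909/(178 - (6 + 5*3)) + 16413/(-26) = -2909/(178 - (6 + 15)) + 16413*(-1/26) = -2909/(178 - 1*21) - 16413/26 = -2909/(178 - 21) - 16413/26 = -2909/157 - 16413/26 = -2652475/4082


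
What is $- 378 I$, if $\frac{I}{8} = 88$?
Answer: $-266112$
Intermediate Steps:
$I = 704$ ($I = 8 \cdot 88 = 704$)
$- 378 I = \left(-378\right) 704 = -266112$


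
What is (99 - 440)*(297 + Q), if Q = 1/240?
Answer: -24306821/240 ≈ -1.0128e+5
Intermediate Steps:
Q = 1/240 ≈ 0.0041667
(99 - 440)*(297 + Q) = (99 - 440)*(297 + 1/240) = -341*71281/240 = -24306821/240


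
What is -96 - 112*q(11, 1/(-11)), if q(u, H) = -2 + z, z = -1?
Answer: 240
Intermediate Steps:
q(u, H) = -3 (q(u, H) = -2 - 1 = -3)
-96 - 112*q(11, 1/(-11)) = -96 - 112*(-3) = -96 + 336 = 240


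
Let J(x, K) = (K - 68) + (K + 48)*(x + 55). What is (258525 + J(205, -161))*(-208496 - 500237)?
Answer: -162240323428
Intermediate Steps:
J(x, K) = -68 + K + (48 + K)*(55 + x) (J(x, K) = (-68 + K) + (48 + K)*(55 + x) = -68 + K + (48 + K)*(55 + x))
(258525 + J(205, -161))*(-208496 - 500237) = (258525 + (2572 + 48*205 + 56*(-161) - 161*205))*(-208496 - 500237) = (258525 + (2572 + 9840 - 9016 - 33005))*(-708733) = (258525 - 29609)*(-708733) = 228916*(-708733) = -162240323428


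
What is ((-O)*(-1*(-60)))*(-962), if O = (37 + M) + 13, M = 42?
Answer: 5310240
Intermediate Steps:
O = 92 (O = (37 + 42) + 13 = 79 + 13 = 92)
((-O)*(-1*(-60)))*(-962) = ((-1*92)*(-1*(-60)))*(-962) = -92*60*(-962) = -5520*(-962) = 5310240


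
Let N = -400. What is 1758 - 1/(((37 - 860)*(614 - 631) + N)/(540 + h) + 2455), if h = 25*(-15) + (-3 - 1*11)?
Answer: 675592217/384296 ≈ 1758.0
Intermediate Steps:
h = -389 (h = -375 + (-3 - 11) = -375 - 14 = -389)
1758 - 1/(((37 - 860)*(614 - 631) + N)/(540 + h) + 2455) = 1758 - 1/(((37 - 860)*(614 - 631) - 400)/(540 - 389) + 2455) = 1758 - 1/((-823*(-17) - 400)/151 + 2455) = 1758 - 1/((13991 - 400)*(1/151) + 2455) = 1758 - 1/(13591*(1/151) + 2455) = 1758 - 1/(13591/151 + 2455) = 1758 - 1/384296/151 = 1758 - 1*151/384296 = 1758 - 151/384296 = 675592217/384296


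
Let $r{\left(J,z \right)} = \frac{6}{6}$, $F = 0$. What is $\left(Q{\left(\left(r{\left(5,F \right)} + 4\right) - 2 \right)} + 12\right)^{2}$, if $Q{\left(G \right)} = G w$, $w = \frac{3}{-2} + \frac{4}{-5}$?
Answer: $\frac{2601}{100} \approx 26.01$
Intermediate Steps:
$r{\left(J,z \right)} = 1$ ($r{\left(J,z \right)} = 6 \cdot \frac{1}{6} = 1$)
$w = - \frac{23}{10}$ ($w = 3 \left(- \frac{1}{2}\right) + 4 \left(- \frac{1}{5}\right) = - \frac{3}{2} - \frac{4}{5} = - \frac{23}{10} \approx -2.3$)
$Q{\left(G \right)} = - \frac{23 G}{10}$ ($Q{\left(G \right)} = G \left(- \frac{23}{10}\right) = - \frac{23 G}{10}$)
$\left(Q{\left(\left(r{\left(5,F \right)} + 4\right) - 2 \right)} + 12\right)^{2} = \left(- \frac{23 \left(\left(1 + 4\right) - 2\right)}{10} + 12\right)^{2} = \left(- \frac{23 \left(5 - 2\right)}{10} + 12\right)^{2} = \left(\left(- \frac{23}{10}\right) 3 + 12\right)^{2} = \left(- \frac{69}{10} + 12\right)^{2} = \left(\frac{51}{10}\right)^{2} = \frac{2601}{100}$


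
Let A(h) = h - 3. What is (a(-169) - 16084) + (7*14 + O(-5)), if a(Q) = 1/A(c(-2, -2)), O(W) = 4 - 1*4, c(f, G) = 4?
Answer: -15985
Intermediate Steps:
A(h) = -3 + h
O(W) = 0 (O(W) = 4 - 4 = 0)
a(Q) = 1 (a(Q) = 1/(-3 + 4) = 1/1 = 1)
(a(-169) - 16084) + (7*14 + O(-5)) = (1 - 16084) + (7*14 + 0) = -16083 + (98 + 0) = -16083 + 98 = -15985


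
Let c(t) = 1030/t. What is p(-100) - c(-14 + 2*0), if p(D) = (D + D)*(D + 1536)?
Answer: -2009885/7 ≈ -2.8713e+5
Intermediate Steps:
p(D) = 2*D*(1536 + D) (p(D) = (2*D)*(1536 + D) = 2*D*(1536 + D))
p(-100) - c(-14 + 2*0) = 2*(-100)*(1536 - 100) - 1030/(-14 + 2*0) = 2*(-100)*1436 - 1030/(-14 + 0) = -287200 - 1030/(-14) = -287200 - 1030*(-1)/14 = -287200 - 1*(-515/7) = -287200 + 515/7 = -2009885/7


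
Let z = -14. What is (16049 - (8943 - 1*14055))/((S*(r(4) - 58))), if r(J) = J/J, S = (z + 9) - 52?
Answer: 21161/3249 ≈ 6.5131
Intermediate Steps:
S = -57 (S = (-14 + 9) - 52 = -5 - 52 = -57)
r(J) = 1
(16049 - (8943 - 1*14055))/((S*(r(4) - 58))) = (16049 - (8943 - 1*14055))/((-57*(1 - 58))) = (16049 - (8943 - 14055))/((-57*(-57))) = (16049 - 1*(-5112))/3249 = (16049 + 5112)*(1/3249) = 21161*(1/3249) = 21161/3249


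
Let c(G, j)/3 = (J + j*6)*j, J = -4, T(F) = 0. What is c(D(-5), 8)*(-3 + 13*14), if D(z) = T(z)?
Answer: 189024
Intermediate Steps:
D(z) = 0
c(G, j) = 3*j*(-4 + 6*j) (c(G, j) = 3*((-4 + j*6)*j) = 3*((-4 + 6*j)*j) = 3*(j*(-4 + 6*j)) = 3*j*(-4 + 6*j))
c(D(-5), 8)*(-3 + 13*14) = (6*8*(-2 + 3*8))*(-3 + 13*14) = (6*8*(-2 + 24))*(-3 + 182) = (6*8*22)*179 = 1056*179 = 189024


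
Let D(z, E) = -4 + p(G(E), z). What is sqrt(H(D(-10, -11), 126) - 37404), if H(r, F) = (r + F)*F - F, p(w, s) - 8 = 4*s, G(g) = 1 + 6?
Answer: 3*I*sqrt(2910) ≈ 161.83*I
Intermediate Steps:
G(g) = 7
p(w, s) = 8 + 4*s
D(z, E) = 4 + 4*z (D(z, E) = -4 + (8 + 4*z) = 4 + 4*z)
H(r, F) = -F + F*(F + r) (H(r, F) = (F + r)*F - F = F*(F + r) - F = -F + F*(F + r))
sqrt(H(D(-10, -11), 126) - 37404) = sqrt(126*(-1 + 126 + (4 + 4*(-10))) - 37404) = sqrt(126*(-1 + 126 + (4 - 40)) - 37404) = sqrt(126*(-1 + 126 - 36) - 37404) = sqrt(126*89 - 37404) = sqrt(11214 - 37404) = sqrt(-26190) = 3*I*sqrt(2910)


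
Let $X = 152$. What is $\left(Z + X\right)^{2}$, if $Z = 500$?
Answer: $425104$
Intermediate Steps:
$\left(Z + X\right)^{2} = \left(500 + 152\right)^{2} = 652^{2} = 425104$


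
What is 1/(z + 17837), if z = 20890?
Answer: 1/38727 ≈ 2.5822e-5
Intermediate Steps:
1/(z + 17837) = 1/(20890 + 17837) = 1/38727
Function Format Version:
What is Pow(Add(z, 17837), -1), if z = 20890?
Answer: Rational(1, 38727) ≈ 2.5822e-5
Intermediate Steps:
Pow(Add(z, 17837), -1) = Pow(Add(20890, 17837), -1) = Pow(38727, -1) = Rational(1, 38727)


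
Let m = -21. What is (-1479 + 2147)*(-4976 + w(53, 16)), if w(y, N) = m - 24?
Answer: -3354028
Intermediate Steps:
w(y, N) = -45 (w(y, N) = -21 - 24 = -45)
(-1479 + 2147)*(-4976 + w(53, 16)) = (-1479 + 2147)*(-4976 - 45) = 668*(-5021) = -3354028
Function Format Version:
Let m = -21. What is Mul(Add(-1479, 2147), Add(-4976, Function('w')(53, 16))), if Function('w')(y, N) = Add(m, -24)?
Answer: -3354028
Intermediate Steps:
Function('w')(y, N) = -45 (Function('w')(y, N) = Add(-21, -24) = -45)
Mul(Add(-1479, 2147), Add(-4976, Function('w')(53, 16))) = Mul(Add(-1479, 2147), Add(-4976, -45)) = Mul(668, -5021) = -3354028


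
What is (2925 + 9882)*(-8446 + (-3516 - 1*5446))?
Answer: -222944256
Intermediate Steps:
(2925 + 9882)*(-8446 + (-3516 - 1*5446)) = 12807*(-8446 + (-3516 - 5446)) = 12807*(-8446 - 8962) = 12807*(-17408) = -222944256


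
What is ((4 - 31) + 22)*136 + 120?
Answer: -560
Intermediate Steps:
((4 - 31) + 22)*136 + 120 = (-27 + 22)*136 + 120 = -5*136 + 120 = -680 + 120 = -560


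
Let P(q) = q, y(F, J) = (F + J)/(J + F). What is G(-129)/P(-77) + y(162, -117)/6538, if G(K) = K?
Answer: 120497/71918 ≈ 1.6755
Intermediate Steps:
y(F, J) = 1 (y(F, J) = (F + J)/(F + J) = 1)
G(-129)/P(-77) + y(162, -117)/6538 = -129/(-77) + 1/6538 = -129*(-1/77) + 1*(1/6538) = 129/77 + 1/6538 = 120497/71918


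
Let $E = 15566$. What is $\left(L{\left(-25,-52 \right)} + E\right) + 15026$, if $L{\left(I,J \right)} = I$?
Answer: $30567$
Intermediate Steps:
$\left(L{\left(-25,-52 \right)} + E\right) + 15026 = \left(-25 + 15566\right) + 15026 = 15541 + 15026 = 30567$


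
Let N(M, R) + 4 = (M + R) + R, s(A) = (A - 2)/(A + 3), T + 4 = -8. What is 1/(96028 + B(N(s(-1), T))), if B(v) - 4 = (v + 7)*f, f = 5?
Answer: 2/191839 ≈ 1.0425e-5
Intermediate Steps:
T = -12 (T = -4 - 8 = -12)
s(A) = (-2 + A)/(3 + A)
N(M, R) = -4 + M + 2*R (N(M, R) = -4 + ((M + R) + R) = -4 + (M + 2*R) = -4 + M + 2*R)
B(v) = 39 + 5*v (B(v) = 4 + (v + 7)*5 = 4 + (7 + v)*5 = 4 + (35 + 5*v) = 39 + 5*v)
1/(96028 + B(N(s(-1), T))) = 1/(96028 + (39 + 5*(-4 + (-2 - 1)/(3 - 1) + 2*(-12)))) = 1/(96028 + (39 + 5*(-4 - 3/2 - 24))) = 1/(96028 + (39 + 5*(-59/2))) = 1/(96028 + (39 - 295/2)) = 1/(96028 - 217/2) = 1/(191839/2) = 2/191839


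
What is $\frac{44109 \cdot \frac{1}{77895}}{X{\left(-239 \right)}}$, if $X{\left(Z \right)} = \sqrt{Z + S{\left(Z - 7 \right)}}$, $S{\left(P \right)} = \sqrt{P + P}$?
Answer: $\frac{4901}{8655 \sqrt{-239 + 2 i \sqrt{123}}} \approx 0.0016906 - 0.036511 i$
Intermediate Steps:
$S{\left(P \right)} = \sqrt{2} \sqrt{P}$ ($S{\left(P \right)} = \sqrt{2 P} = \sqrt{2} \sqrt{P}$)
$X{\left(Z \right)} = \sqrt{Z + \sqrt{2} \sqrt{-7 + Z}}$ ($X{\left(Z \right)} = \sqrt{Z + \sqrt{2} \sqrt{Z - 7}} = \sqrt{Z + \sqrt{2} \sqrt{-7 + Z}}$)
$\frac{44109 \cdot \frac{1}{77895}}{X{\left(-239 \right)}} = \frac{44109 \cdot \frac{1}{77895}}{\sqrt{-239 + \sqrt{2} \sqrt{-7 - 239}}} = \frac{44109 \cdot \frac{1}{77895}}{\sqrt{-239 + \sqrt{2} \sqrt{-246}}} = \frac{4901}{8655 \sqrt{-239 + \sqrt{2} i \sqrt{246}}} = \frac{4901}{8655 \sqrt{-239 + 2 i \sqrt{123}}}$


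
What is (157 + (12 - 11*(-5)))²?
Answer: 50176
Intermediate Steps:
(157 + (12 - 11*(-5)))² = (157 + (12 + 55))² = (157 + 67)² = 224² = 50176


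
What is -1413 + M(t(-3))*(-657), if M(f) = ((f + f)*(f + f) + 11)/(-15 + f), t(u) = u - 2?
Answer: 44667/20 ≈ 2233.4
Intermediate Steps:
t(u) = -2 + u
M(f) = (11 + 4*f²)/(-15 + f) (M(f) = ((2*f)*(2*f) + 11)/(-15 + f) = (4*f² + 11)/(-15 + f) = (11 + 4*f²)/(-15 + f))
-1413 + M(t(-3))*(-657) = -1413 + ((11 + 4*(-2 - 3)²)/(-15 + (-2 - 3)))*(-657) = -1413 + ((11 + 4*(-5)²)/(-15 - 5))*(-657) = -1413 + ((11 + 4*25)/(-20))*(-657) = -1413 - (11 + 100)/20*(-657) = -1413 - 1/20*111*(-657) = -1413 - 111/20*(-657) = -1413 + 72927/20 = 44667/20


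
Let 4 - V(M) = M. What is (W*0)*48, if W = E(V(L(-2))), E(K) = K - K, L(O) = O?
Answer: 0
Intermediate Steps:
V(M) = 4 - M
E(K) = 0
W = 0
(W*0)*48 = (0*0)*48 = 0*48 = 0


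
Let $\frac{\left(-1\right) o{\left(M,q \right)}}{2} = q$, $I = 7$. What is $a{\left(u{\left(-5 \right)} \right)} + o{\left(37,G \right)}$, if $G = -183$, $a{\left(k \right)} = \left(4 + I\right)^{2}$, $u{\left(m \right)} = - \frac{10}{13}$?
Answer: $487$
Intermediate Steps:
$u{\left(m \right)} = - \frac{10}{13}$ ($u{\left(m \right)} = \left(-10\right) \frac{1}{13} = - \frac{10}{13}$)
$a{\left(k \right)} = 121$ ($a{\left(k \right)} = \left(4 + 7\right)^{2} = 11^{2} = 121$)
$o{\left(M,q \right)} = - 2 q$
$a{\left(u{\left(-5 \right)} \right)} + o{\left(37,G \right)} = 121 - -366 = 121 + 366 = 487$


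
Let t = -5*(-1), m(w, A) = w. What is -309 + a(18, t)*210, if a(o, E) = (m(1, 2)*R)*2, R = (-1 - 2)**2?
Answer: 3471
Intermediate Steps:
t = 5
R = 9 (R = (-3)**2 = 9)
a(o, E) = 18 (a(o, E) = (1*9)*2 = 9*2 = 18)
-309 + a(18, t)*210 = -309 + 18*210 = -309 + 3780 = 3471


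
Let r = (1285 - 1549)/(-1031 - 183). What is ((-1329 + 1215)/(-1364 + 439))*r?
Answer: 15048/561475 ≈ 0.026801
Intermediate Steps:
r = 132/607 (r = -264/(-1214) = -264*(-1/1214) = 132/607 ≈ 0.21746)
((-1329 + 1215)/(-1364 + 439))*r = ((-1329 + 1215)/(-1364 + 439))*(132/607) = -114/(-925)*(132/607) = -114*(-1/925)*(132/607) = (114/925)*(132/607) = 15048/561475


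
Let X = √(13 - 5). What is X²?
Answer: 8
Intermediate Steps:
X = 2*√2 (X = √8 = 2*√2 ≈ 2.8284)
X² = (2*√2)² = 8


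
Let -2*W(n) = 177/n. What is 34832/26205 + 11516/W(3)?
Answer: -601498472/1546095 ≈ -389.04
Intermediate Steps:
W(n) = -177/(2*n)
34832/26205 + 11516/W(3) = 34832/26205 + 11516/((-177/2/3)) = 34832*(1/26205) + 11516/((-177/2*⅓)) = 34832/26205 + 11516/(-59/2) = 34832/26205 + 11516*(-2/59) = 34832/26205 - 23032/59 = -601498472/1546095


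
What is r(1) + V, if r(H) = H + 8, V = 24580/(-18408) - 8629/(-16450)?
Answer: 154987877/18925725 ≈ 8.1893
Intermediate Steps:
V = -15343648/18925725 (V = 24580*(-1/18408) - 8629*(-1/16450) = -6145/4602 + 8629/16450 = -15343648/18925725 ≈ -0.81073)
r(H) = 8 + H
r(1) + V = (8 + 1) - 15343648/18925725 = 9 - 15343648/18925725 = 154987877/18925725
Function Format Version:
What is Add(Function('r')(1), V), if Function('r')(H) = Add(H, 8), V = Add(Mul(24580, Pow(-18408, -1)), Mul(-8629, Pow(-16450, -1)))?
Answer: Rational(154987877, 18925725) ≈ 8.1893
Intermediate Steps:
V = Rational(-15343648, 18925725) (V = Add(Mul(24580, Rational(-1, 18408)), Mul(-8629, Rational(-1, 16450))) = Add(Rational(-6145, 4602), Rational(8629, 16450)) = Rational(-15343648, 18925725) ≈ -0.81073)
Function('r')(H) = Add(8, H)
Add(Function('r')(1), V) = Add(Add(8, 1), Rational(-15343648, 18925725)) = Add(9, Rational(-15343648, 18925725)) = Rational(154987877, 18925725)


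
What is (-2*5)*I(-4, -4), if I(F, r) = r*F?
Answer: -160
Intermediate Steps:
I(F, r) = F*r
(-2*5)*I(-4, -4) = (-2*5)*(-4*(-4)) = -10*16 = -160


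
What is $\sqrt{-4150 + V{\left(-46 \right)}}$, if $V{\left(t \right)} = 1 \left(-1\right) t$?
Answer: $6 i \sqrt{114} \approx 64.063 i$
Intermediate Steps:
$V{\left(t \right)} = - t$
$\sqrt{-4150 + V{\left(-46 \right)}} = \sqrt{-4150 - -46} = \sqrt{-4150 + 46} = \sqrt{-4104} = 6 i \sqrt{114}$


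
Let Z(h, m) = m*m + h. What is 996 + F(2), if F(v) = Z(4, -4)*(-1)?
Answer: 976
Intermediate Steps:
Z(h, m) = h + m**2 (Z(h, m) = m**2 + h = h + m**2)
F(v) = -20 (F(v) = (4 + (-4)**2)*(-1) = (4 + 16)*(-1) = 20*(-1) = -20)
996 + F(2) = 996 - 20 = 976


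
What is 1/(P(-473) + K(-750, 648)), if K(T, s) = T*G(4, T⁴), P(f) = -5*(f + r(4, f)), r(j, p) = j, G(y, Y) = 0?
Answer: 1/2345 ≈ 0.00042644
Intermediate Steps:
P(f) = -20 - 5*f (P(f) = -5*(f + 4) = -5*(4 + f) = -20 - 5*f)
K(T, s) = 0 (K(T, s) = T*0 = 0)
1/(P(-473) + K(-750, 648)) = 1/((-20 - 5*(-473)) + 0) = 1/((-20 + 2365) + 0) = 1/(2345 + 0) = 1/2345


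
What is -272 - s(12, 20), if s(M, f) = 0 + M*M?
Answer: -416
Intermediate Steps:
s(M, f) = M² (s(M, f) = 0 + M² = M²)
-272 - s(12, 20) = -272 - 1*12² = -272 - 1*144 = -272 - 144 = -416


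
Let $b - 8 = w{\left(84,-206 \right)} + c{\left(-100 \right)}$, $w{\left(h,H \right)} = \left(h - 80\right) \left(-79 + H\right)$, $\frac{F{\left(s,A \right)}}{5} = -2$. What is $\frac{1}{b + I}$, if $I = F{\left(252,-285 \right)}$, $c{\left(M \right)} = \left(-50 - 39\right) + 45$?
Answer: $- \frac{1}{1186} \approx -0.00084317$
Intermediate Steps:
$F{\left(s,A \right)} = -10$ ($F{\left(s,A \right)} = 5 \left(-2\right) = -10$)
$c{\left(M \right)} = -44$ ($c{\left(M \right)} = -89 + 45 = -44$)
$w{\left(h,H \right)} = \left(-80 + h\right) \left(-79 + H\right)$
$b = -1176$ ($b = 8 - 1184 = -1176$)
$I = -10$
$\frac{1}{b + I} = \frac{1}{-1176 - 10} = \frac{1}{-1186} = - \frac{1}{1186}$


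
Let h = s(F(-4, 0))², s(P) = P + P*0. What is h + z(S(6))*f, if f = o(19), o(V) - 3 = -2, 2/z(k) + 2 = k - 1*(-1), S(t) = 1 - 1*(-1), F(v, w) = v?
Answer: 18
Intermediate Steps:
s(P) = P (s(P) = P + 0 = P)
S(t) = 2 (S(t) = 1 + 1 = 2)
z(k) = 2/(-1 + k) (z(k) = 2/(-2 + (k - 1*(-1))) = 2/(-2 + (k + 1)) = 2/(-2 + (1 + k)) = 2/(-1 + k))
o(V) = 1 (o(V) = 3 - 2 = 1)
h = 16 (h = (-4)² = 16)
f = 1
h + z(S(6))*f = 16 + (2/(-1 + 2))*1 = 16 + (2/1)*1 = 16 + (2*1)*1 = 16 + 2*1 = 16 + 2 = 18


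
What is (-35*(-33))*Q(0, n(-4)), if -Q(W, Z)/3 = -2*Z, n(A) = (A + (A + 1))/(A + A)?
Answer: 24255/4 ≈ 6063.8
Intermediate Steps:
n(A) = (1 + 2*A)/(2*A) (n(A) = (A + (1 + A))/((2*A)) = (1 + 2*A)*(1/(2*A)) = (1 + 2*A)/(2*A))
Q(W, Z) = 6*Z (Q(W, Z) = -(-6)*Z = 6*Z)
(-35*(-33))*Q(0, n(-4)) = (-35*(-33))*(6*((1/2 - 4)/(-4))) = 1155*(6*(-1/4*(-7/2))) = 1155*(6*(7/8)) = 1155*(21/4) = 24255/4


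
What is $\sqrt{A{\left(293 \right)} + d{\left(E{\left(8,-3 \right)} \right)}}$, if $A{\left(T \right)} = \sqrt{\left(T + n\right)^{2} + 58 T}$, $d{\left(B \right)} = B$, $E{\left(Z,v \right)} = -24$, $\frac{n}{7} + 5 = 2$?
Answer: $\sqrt{-24 + \sqrt{90978}} \approx 16.662$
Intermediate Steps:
$n = -21$ ($n = -35 + 7 \cdot 2 = -35 + 14 = -21$)
$A{\left(T \right)} = \sqrt{\left(-21 + T\right)^{2} + 58 T}$ ($A{\left(T \right)} = \sqrt{\left(T - 21\right)^{2} + 58 T} = \sqrt{\left(-21 + T\right)^{2} + 58 T}$)
$\sqrt{A{\left(293 \right)} + d{\left(E{\left(8,-3 \right)} \right)}} = \sqrt{\sqrt{\left(-21 + 293\right)^{2} + 58 \cdot 293} - 24} = \sqrt{\sqrt{272^{2} + 16994} - 24} = \sqrt{\sqrt{73984 + 16994} - 24} = \sqrt{\sqrt{90978} - 24} = \sqrt{-24 + \sqrt{90978}}$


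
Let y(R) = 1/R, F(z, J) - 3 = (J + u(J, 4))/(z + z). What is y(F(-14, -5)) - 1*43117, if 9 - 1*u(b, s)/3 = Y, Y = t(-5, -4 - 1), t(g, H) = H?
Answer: -2026471/47 ≈ -43116.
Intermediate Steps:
Y = -5 (Y = -4 - 1 = -5)
u(b, s) = 42 (u(b, s) = 27 - 3*(-5) = 27 + 15 = 42)
F(z, J) = 3 + (42 + J)/(2*z) (F(z, J) = 3 + (J + 42)/(z + z) = 3 + (42 + J)/((2*z)) = 3 + (42 + J)*(1/(2*z)) = 3 + (42 + J)/(2*z))
y(F(-14, -5)) - 1*43117 = 1/((½)*(42 - 5 + 6*(-14))/(-14)) - 1*43117 = 1/((½)*(-1/14)*(42 - 5 - 84)) - 43117 = 1/((½)*(-1/14)*(-47)) - 43117 = 1/(47/28) - 43117 = 28/47 - 43117 = -2026471/47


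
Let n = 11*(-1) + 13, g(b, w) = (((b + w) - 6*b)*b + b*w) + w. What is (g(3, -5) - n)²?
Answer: 6724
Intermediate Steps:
g(b, w) = w + b*w + b*(w - 5*b) (g(b, w) = ((w - 5*b)*b + b*w) + w = (b*(w - 5*b) + b*w) + w = (b*w + b*(w - 5*b)) + w = w + b*w + b*(w - 5*b))
n = 2 (n = -11 + 13 = 2)
(g(3, -5) - n)² = ((-5 - 5*3² + 2*3*(-5)) - 1*2)² = ((-5 - 5*9 - 30) - 2)² = ((-5 - 45 - 30) - 2)² = (-80 - 2)² = (-82)² = 6724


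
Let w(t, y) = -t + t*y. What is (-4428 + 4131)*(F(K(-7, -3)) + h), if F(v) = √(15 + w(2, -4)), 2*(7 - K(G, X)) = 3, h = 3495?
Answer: -1038015 - 297*√5 ≈ -1.0387e+6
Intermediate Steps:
K(G, X) = 11/2 (K(G, X) = 7 - ½*3 = 7 - 3/2 = 11/2)
F(v) = √5 (F(v) = √(15 + 2*(-1 - 4)) = √(15 + 2*(-5)) = √(15 - 10) = √5)
(-4428 + 4131)*(F(K(-7, -3)) + h) = (-4428 + 4131)*(√5 + 3495) = -297*(3495 + √5) = -1038015 - 297*√5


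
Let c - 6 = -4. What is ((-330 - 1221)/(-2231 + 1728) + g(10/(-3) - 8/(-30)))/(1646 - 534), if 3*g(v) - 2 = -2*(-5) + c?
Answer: 11695/1678008 ≈ 0.0069696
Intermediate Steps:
c = 2 (c = 6 - 4 = 2)
g(v) = 14/3 (g(v) = ⅔ + (-2*(-5) + 2)/3 = ⅔ + (10 + 2)/3 = ⅔ + (⅓)*12 = ⅔ + 4 = 14/3)
((-330 - 1221)/(-2231 + 1728) + g(10/(-3) - 8/(-30)))/(1646 - 534) = ((-330 - 1221)/(-2231 + 1728) + 14/3)/(1646 - 534) = (-1551/(-503) + 14/3)/1112 = (-1551*(-1/503) + 14/3)*(1/1112) = (1551/503 + 14/3)*(1/1112) = (11695/1509)*(1/1112) = 11695/1678008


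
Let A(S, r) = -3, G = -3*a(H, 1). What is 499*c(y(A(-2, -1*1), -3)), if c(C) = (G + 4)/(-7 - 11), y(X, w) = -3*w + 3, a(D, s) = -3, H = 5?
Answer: -6487/18 ≈ -360.39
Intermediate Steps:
G = 9 (G = -3*(-3) = 9)
y(X, w) = 3 - 3*w
c(C) = -13/18 (c(C) = (9 + 4)/(-7 - 11) = 13/(-18) = 13*(-1/18) = -13/18)
499*c(y(A(-2, -1*1), -3)) = 499*(-13/18) = -6487/18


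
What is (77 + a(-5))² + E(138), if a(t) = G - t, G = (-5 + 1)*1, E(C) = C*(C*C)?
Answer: 2634156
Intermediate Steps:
E(C) = C³ (E(C) = C*C² = C³)
G = -4 (G = -4*1 = -4)
a(t) = -4 - t
(77 + a(-5))² + E(138) = (77 + (-4 - 1*(-5)))² + 138³ = (77 + (-4 + 5))² + 2628072 = (77 + 1)² + 2628072 = 78² + 2628072 = 6084 + 2628072 = 2634156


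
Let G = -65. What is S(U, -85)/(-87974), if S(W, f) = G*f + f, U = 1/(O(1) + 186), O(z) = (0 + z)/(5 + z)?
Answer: -2720/43987 ≈ -0.061836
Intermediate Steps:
O(z) = z/(5 + z)
U = 6/1117 (U = 1/(1/(5 + 1) + 186) = 1/(1/6 + 186) = 1/(1*(⅙) + 186) = 1/(⅙ + 186) = 1/(1117/6) = 6/1117 ≈ 0.0053715)
S(W, f) = -64*f (S(W, f) = -65*f + f = -64*f)
S(U, -85)/(-87974) = -64*(-85)/(-87974) = 5440*(-1/87974) = -2720/43987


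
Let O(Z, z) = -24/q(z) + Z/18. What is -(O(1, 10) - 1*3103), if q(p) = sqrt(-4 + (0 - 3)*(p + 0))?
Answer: 55853/18 - 12*I*sqrt(34)/17 ≈ 3102.9 - 4.116*I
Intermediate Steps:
q(p) = sqrt(-4 - 3*p)
O(Z, z) = -24/sqrt(-4 - 3*z) + Z/18
-(O(1, 10) - 1*3103) = -((-24/sqrt(-4 - 3*10) + (1/18)*1) - 1*3103) = -((-24/sqrt(-4 - 30) + 1/18) - 3103) = -((-(-12)*I*sqrt(34)/17 + 1/18) - 3103) = -((12*I*sqrt(34)/17 + 1/18) - 3103) = -((1/18 + 12*I*sqrt(34)/17) - 3103) = -(-55853/18 + 12*I*sqrt(34)/17) = 55853/18 - 12*I*sqrt(34)/17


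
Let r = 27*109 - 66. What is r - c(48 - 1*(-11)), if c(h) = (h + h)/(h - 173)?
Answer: 164048/57 ≈ 2878.0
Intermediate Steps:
c(h) = 2*h/(-173 + h) (c(h) = (2*h)/(-173 + h) = 2*h/(-173 + h))
r = 2877 (r = 2943 - 66 = 2877)
r - c(48 - 1*(-11)) = 2877 - 2*(48 - 1*(-11))/(-173 + (48 - 1*(-11))) = 2877 - 2*(48 + 11)/(-173 + (48 + 11)) = 2877 - 2*59/(-173 + 59) = 2877 - 2*59/(-114) = 2877 - 2*59*(-1)/114 = 2877 - 1*(-59/57) = 2877 + 59/57 = 164048/57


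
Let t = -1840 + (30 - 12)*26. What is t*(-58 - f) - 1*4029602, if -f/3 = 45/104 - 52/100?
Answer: -2567283317/650 ≈ -3.9497e+6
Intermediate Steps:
f = 681/2600 (f = -3*(45/104 - 52/100) = -3*(45*(1/104) - 52*1/100) = -3*(45/104 - 13/25) = -3*(-227/2600) = 681/2600 ≈ 0.26192)
t = -1372 (t = -1840 + 18*26 = -1840 + 468 = -1372)
t*(-58 - f) - 1*4029602 = -1372*(-58 - 1*681/2600) - 1*4029602 = -1372*(-58 - 681/2600) - 4029602 = -1372*(-151481/2600) - 4029602 = 51957983/650 - 4029602 = -2567283317/650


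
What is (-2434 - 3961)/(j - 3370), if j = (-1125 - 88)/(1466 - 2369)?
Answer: 5774685/3041897 ≈ 1.8984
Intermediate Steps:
j = 1213/903 (j = -1213/(-903) = -1213*(-1/903) = 1213/903 ≈ 1.3433)
(-2434 - 3961)/(j - 3370) = (-2434 - 3961)/(1213/903 - 3370) = -6395/(-3041897/903) = -6395*(-903/3041897) = 5774685/3041897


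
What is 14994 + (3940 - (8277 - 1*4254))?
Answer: 14911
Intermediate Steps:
14994 + (3940 - (8277 - 1*4254)) = 14994 + (3940 - (8277 - 4254)) = 14994 + (3940 - 1*4023) = 14994 + (3940 - 4023) = 14994 - 83 = 14911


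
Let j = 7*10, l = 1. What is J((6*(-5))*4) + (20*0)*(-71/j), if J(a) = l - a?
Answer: 121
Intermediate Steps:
j = 70
J(a) = 1 - a
J((6*(-5))*4) + (20*0)*(-71/j) = (1 - 6*(-5)*4) + (20*0)*(-71/70) = (1 - (-30)*4) + 0*(-71*1/70) = (1 - 1*(-120)) + 0*(-71/70) = (1 + 120) + 0 = 121 + 0 = 121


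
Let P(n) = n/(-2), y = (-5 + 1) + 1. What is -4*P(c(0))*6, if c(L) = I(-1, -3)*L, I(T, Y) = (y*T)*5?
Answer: 0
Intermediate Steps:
y = -3 (y = -4 + 1 = -3)
I(T, Y) = -15*T (I(T, Y) = -3*T*5 = -15*T)
c(L) = 15*L (c(L) = (-15*(-1))*L = 15*L)
P(n) = -n/2 (P(n) = n*(-½) = -n/2)
-4*P(c(0))*6 = -(-2)*15*0*6 = -(-2)*0*6 = -4*0*6 = 0*6 = 0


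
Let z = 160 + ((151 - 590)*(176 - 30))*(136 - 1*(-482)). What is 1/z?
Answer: -1/39609932 ≈ -2.5246e-8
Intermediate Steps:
z = -39609932 (z = 160 + (-439*146)*(136 + 482) = 160 - 64094*618 = 160 - 39610092 = -39609932)
1/z = 1/(-39609932) = -1/39609932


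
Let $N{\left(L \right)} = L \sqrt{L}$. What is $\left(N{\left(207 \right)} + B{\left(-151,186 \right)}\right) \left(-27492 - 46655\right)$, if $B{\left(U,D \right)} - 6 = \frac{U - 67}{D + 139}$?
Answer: $- \frac{128422604}{325} - 46045287 \sqrt{23} \approx -2.2122 \cdot 10^{8}$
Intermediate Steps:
$B{\left(U,D \right)} = 6 + \frac{-67 + U}{139 + D}$ ($B{\left(U,D \right)} = 6 + \frac{U - 67}{D + 139} = 6 + \frac{-67 + U}{139 + D}$)
$N{\left(L \right)} = L^{\frac{3}{2}}$
$\left(N{\left(207 \right)} + B{\left(-151,186 \right)}\right) \left(-27492 - 46655\right) = \left(207^{\frac{3}{2}} + \frac{767 - 151 + 6 \cdot 186}{139 + 186}\right) \left(-27492 - 46655\right) = \left(621 \sqrt{23} + \frac{767 - 151 + 1116}{325}\right) \left(-74147\right) = \left(621 \sqrt{23} + \frac{1}{325} \cdot 1732\right) \left(-74147\right) = \left(621 \sqrt{23} + \frac{1732}{325}\right) \left(-74147\right) = \left(\frac{1732}{325} + 621 \sqrt{23}\right) \left(-74147\right) = - \frac{128422604}{325} - 46045287 \sqrt{23}$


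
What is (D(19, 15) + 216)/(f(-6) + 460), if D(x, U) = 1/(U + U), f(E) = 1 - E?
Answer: 6481/14010 ≈ 0.46260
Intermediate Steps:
D(x, U) = 1/(2*U)
(D(19, 15) + 216)/(f(-6) + 460) = ((½)/15 + 216)/((1 - 1*(-6)) + 460) = ((½)*(1/15) + 216)/((1 + 6) + 460) = (1/30 + 216)/(7 + 460) = (6481/30)/467 = (6481/30)*(1/467) = 6481/14010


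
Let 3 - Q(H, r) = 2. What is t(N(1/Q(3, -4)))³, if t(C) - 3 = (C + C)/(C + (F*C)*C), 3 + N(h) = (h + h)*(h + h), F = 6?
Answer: 12167/343 ≈ 35.472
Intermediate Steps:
Q(H, r) = 1 (Q(H, r) = 3 - 1*2 = 3 - 2 = 1)
N(h) = -3 + 4*h² (N(h) = -3 + (h + h)*(h + h) = -3 + (2*h)*(2*h) = -3 + 4*h²)
t(C) = 3 + 2*C/(C + 6*C²) (t(C) = 3 + (C + C)/(C + (6*C)*C) = 3 + (2*C)/(C + 6*C²) = 3 + 2*C/(C + 6*C²))
t(N(1/Q(3, -4)))³ = ((5 + 18*(-3 + 4*(1/1)²))/(1 + 6*(-3 + 4*(1/1)²)))³ = ((5 + 18*(-3 + 4*(1*1)²))/(1 + 6*(-3 + 4*(1*1)²)))³ = ((5 + 18*(-3 + 4*1²))/(1 + 6*(-3 + 4*1²)))³ = ((5 + 18*(-3 + 4*1))/(1 + 6*(-3 + 4*1)))³ = ((5 + 18*(-3 + 4))/(1 + 6*(-3 + 4)))³ = ((5 + 18*1)/(1 + 6*1))³ = ((5 + 18)/(1 + 6))³ = (23/7)³ = 12167/343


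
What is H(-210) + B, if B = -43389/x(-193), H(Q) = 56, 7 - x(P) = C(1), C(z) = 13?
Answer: 14575/2 ≈ 7287.5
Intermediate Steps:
x(P) = -6 (x(P) = 7 - 1*13 = 7 - 13 = -6)
B = 14463/2 (B = -43389/(-6) = -43389*(-1/6) = 14463/2 ≈ 7231.5)
H(-210) + B = 56 + 14463/2 = 14575/2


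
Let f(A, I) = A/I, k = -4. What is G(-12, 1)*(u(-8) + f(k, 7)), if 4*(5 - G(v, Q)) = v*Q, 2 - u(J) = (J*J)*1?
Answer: -3504/7 ≈ -500.57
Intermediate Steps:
u(J) = 2 - J² (u(J) = 2 - J*J = 2 - J²)
G(v, Q) = 5 - Q*v/4 (G(v, Q) = 5 - v*Q/4 = 5 - Q*v/4)
G(-12, 1)*(u(-8) + f(k, 7)) = (5 - ¼*1*(-12))*((2 - 1*(-8)²) - 4/7) = (5 + 3)*((2 - 1*64) - 4*⅐) = 8*((2 - 64) - 4/7) = 8*(-62 - 4/7) = 8*(-438/7) = -3504/7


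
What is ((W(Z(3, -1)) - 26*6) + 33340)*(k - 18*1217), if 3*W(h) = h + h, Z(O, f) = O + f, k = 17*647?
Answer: -1085857292/3 ≈ -3.6195e+8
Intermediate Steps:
k = 10999
W(h) = 2*h/3 (W(h) = (h + h)/3 = (2*h)/3 = 2*h/3)
((W(Z(3, -1)) - 26*6) + 33340)*(k - 18*1217) = ((2*(3 - 1)/3 - 26*6) + 33340)*(10999 - 18*1217) = (((⅔)*2 - 156) + 33340)*(10999 - 21906) = ((4/3 - 156) + 33340)*(-10907) = (-464/3 + 33340)*(-10907) = (99556/3)*(-10907) = -1085857292/3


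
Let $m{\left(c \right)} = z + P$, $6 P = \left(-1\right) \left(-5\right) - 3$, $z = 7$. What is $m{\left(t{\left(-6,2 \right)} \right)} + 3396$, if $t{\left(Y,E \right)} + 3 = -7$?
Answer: $\frac{10210}{3} \approx 3403.3$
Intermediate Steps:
$t{\left(Y,E \right)} = -10$ ($t{\left(Y,E \right)} = -3 - 7 = -10$)
$P = \frac{1}{3}$ ($P = \frac{\left(-1\right) \left(-5\right) - 3}{6} = \frac{5 - 3}{6} = \frac{1}{6} \cdot 2 = \frac{1}{3} \approx 0.33333$)
$m{\left(c \right)} = \frac{22}{3}$ ($m{\left(c \right)} = 7 + \frac{1}{3} = \frac{22}{3}$)
$m{\left(t{\left(-6,2 \right)} \right)} + 3396 = \frac{22}{3} + 3396 = \frac{10210}{3}$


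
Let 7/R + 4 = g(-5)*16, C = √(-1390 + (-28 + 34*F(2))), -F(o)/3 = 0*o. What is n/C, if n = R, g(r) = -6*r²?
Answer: 7*I*√1418/3408872 ≈ 7.7326e-5*I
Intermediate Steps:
F(o) = 0 (F(o) = -0*o = -3*0 = 0)
C = I*√1418 (C = √(-1390 + (-28 + 34*0)) = √(-1390 + (-28 + 0)) = √(-1390 - 28) = √(-1418) = I*√1418 ≈ 37.656*I)
R = -7/2404 (R = 7/(-4 - 6*(-5)²*16) = 7/(-4 - 6*25*16) = 7/(-4 - 150*16) = 7/(-4 - 2400) = 7/(-2404) = 7*(-1/2404) = -7/2404 ≈ -0.0029118)
n = -7/2404 ≈ -0.0029118
n/C = -7*(-I*√1418/1418)/2404 = -(-7)*I*√1418/3408872 = 7*I*√1418/3408872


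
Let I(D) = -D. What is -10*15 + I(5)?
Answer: -155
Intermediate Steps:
-10*15 + I(5) = -10*15 - 1*5 = -150 - 5 = -155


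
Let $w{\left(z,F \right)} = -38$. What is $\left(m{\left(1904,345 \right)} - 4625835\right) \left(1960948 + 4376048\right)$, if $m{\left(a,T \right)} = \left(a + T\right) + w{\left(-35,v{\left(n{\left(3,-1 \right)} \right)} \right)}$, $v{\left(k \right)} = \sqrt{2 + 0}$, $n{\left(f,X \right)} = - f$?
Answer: $-29299886793504$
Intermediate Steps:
$v{\left(k \right)} = \sqrt{2}$
$m{\left(a,T \right)} = -38 + T + a$ ($m{\left(a,T \right)} = \left(a + T\right) - 38 = \left(T + a\right) - 38 = -38 + T + a$)
$\left(m{\left(1904,345 \right)} - 4625835\right) \left(1960948 + 4376048\right) = \left(\left(-38 + 345 + 1904\right) - 4625835\right) \left(1960948 + 4376048\right) = \left(2211 - 4625835\right) 6336996 = \left(-4623624\right) 6336996 = -29299886793504$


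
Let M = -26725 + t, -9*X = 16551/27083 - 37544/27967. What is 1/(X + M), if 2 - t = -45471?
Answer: 6816872349/127803276721387 ≈ 5.3339e-5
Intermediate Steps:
t = 45473 (t = 2 - 1*(-45471) = 2 + 45471 = 45473)
X = 553922335/6816872349 (X = -(16551/27083 - 37544/27967)/9 = -⅑*(-553922335/757430261) = 553922335/6816872349 ≈ 0.081258)
M = 18748 (M = -26725 + 45473 = 18748)
1/(X + M) = 1/(553922335/6816872349 + 18748) = 1/(127803276721387/6816872349) = 6816872349/127803276721387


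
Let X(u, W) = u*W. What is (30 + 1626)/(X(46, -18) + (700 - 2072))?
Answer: -207/275 ≈ -0.75273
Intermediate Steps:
X(u, W) = W*u
(30 + 1626)/(X(46, -18) + (700 - 2072)) = (30 + 1626)/(-18*46 + (700 - 2072)) = 1656/(-828 - 1372) = 1656/(-2200) = 1656*(-1/2200) = -207/275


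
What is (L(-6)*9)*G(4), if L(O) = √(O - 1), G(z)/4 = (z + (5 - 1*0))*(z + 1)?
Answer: 1620*I*√7 ≈ 4286.1*I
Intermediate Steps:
G(z) = 4*(1 + z)*(5 + z) (G(z) = 4*((z + (5 - 1*0))*(z + 1)) = 4*((z + (5 + 0))*(1 + z)) = 4*((z + 5)*(1 + z)) = 4*((5 + z)*(1 + z)) = 4*((1 + z)*(5 + z)) = 4*(1 + z)*(5 + z))
L(O) = √(-1 + O)
(L(-6)*9)*G(4) = (√(-1 - 6)*9)*(20 + 4*4² + 24*4) = (√(-7)*9)*(20 + 4*16 + 96) = ((I*√7)*9)*(20 + 64 + 96) = (9*I*√7)*180 = 1620*I*√7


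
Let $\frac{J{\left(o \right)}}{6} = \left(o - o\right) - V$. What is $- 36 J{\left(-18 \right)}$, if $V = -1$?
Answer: $-216$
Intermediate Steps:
$J{\left(o \right)} = 6$ ($J{\left(o \right)} = 6 \left(\left(o - o\right) - -1\right) = 6 \left(0 + 1\right) = 6 \cdot 1 = 6$)
$- 36 J{\left(-18 \right)} = \left(-36\right) 6 = -216$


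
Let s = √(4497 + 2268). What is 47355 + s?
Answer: 47355 + √6765 ≈ 47437.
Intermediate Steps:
s = √6765 ≈ 82.250
47355 + s = 47355 + √6765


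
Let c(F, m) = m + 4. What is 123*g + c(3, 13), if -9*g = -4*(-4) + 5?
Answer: -270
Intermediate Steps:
g = -7/3 (g = -(-4*(-4) + 5)/9 = -(16 + 5)/9 = -1/9*21 = -7/3 ≈ -2.3333)
c(F, m) = 4 + m
123*g + c(3, 13) = 123*(-7/3) + (4 + 13) = -287 + 17 = -270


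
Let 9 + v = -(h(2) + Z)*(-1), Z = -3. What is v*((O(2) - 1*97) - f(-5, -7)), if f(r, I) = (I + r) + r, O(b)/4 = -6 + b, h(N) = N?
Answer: 960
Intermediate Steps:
O(b) = -24 + 4*b (O(b) = 4*(-6 + b) = -24 + 4*b)
f(r, I) = I + 2*r
v = -10 (v = -9 - (2 - 3)*(-1) = -9 - (-1)*(-1) = -9 - 1*1 = -9 - 1 = -10)
v*((O(2) - 1*97) - f(-5, -7)) = -10*(((-24 + 4*2) - 1*97) - (-7 + 2*(-5))) = -10*(((-24 + 8) - 97) - (-7 - 10)) = -10*((-16 - 97) - 1*(-17)) = -10*(-113 + 17) = -10*(-96) = 960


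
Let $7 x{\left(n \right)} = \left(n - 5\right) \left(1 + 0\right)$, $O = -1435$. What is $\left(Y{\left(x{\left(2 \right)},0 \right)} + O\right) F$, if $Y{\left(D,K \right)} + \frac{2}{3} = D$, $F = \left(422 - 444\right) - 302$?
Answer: $\frac{3257064}{7} \approx 4.653 \cdot 10^{5}$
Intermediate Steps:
$F = -324$ ($F = -22 - 302 = -324$)
$x{\left(n \right)} = - \frac{5}{7} + \frac{n}{7}$ ($x{\left(n \right)} = \frac{\left(n - 5\right) \left(1 + 0\right)}{7} = \frac{\left(-5 + n\right) 1}{7} = \frac{-5 + n}{7} = - \frac{5}{7} + \frac{n}{7}$)
$Y{\left(D,K \right)} = - \frac{2}{3} + D$
$\left(Y{\left(x{\left(2 \right)},0 \right)} + O\right) F = \left(\left(- \frac{2}{3} + \left(- \frac{5}{7} + \frac{1}{7} \cdot 2\right)\right) - 1435\right) \left(-324\right) = \left(\left(- \frac{2}{3} + \left(- \frac{5}{7} + \frac{2}{7}\right)\right) - 1435\right) \left(-324\right) = \left(\left(- \frac{2}{3} - \frac{3}{7}\right) - 1435\right) \left(-324\right) = \left(- \frac{23}{21} - 1435\right) \left(-324\right) = \left(- \frac{30158}{21}\right) \left(-324\right) = \frac{3257064}{7}$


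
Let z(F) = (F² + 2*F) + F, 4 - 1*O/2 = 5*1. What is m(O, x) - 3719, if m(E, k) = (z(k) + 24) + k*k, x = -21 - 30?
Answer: 1354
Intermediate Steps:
O = -2 (O = 8 - 10 = -2)
x = -51
z(F) = F² + 3*F
m(E, k) = 24 + k² + k*(3 + k) (m(E, k) = (k*(3 + k) + 24) + k*k = (24 + k*(3 + k)) + k² = 24 + k² + k*(3 + k))
m(O, x) - 3719 = (24 + (-51)² - 51*(3 - 51)) - 3719 = (24 + 2601 - 51*(-48)) - 3719 = (24 + 2601 + 2448) - 3719 = 5073 - 3719 = 1354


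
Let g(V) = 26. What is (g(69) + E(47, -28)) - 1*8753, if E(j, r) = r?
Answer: -8755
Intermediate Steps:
(g(69) + E(47, -28)) - 1*8753 = (26 - 28) - 1*8753 = -2 - 8753 = -8755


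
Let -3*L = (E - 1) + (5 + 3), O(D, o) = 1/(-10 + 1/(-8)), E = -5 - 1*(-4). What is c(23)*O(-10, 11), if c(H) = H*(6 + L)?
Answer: -736/81 ≈ -9.0864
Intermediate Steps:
E = -1 (E = -5 + 4 = -1)
O(D, o) = -8/81 (O(D, o) = 1/(-10 - ⅛) = 1/(-81/8) = -8/81)
L = -2 (L = -((-1 - 1) + (5 + 3))/3 = -(-2 + 8)/3 = -⅓*6 = -2)
c(H) = 4*H (c(H) = H*(6 - 2) = H*4 = 4*H)
c(23)*O(-10, 11) = (4*23)*(-8/81) = 92*(-8/81) = -736/81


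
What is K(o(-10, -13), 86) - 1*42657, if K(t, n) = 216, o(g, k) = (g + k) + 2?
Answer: -42441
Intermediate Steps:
o(g, k) = 2 + g + k
K(o(-10, -13), 86) - 1*42657 = 216 - 1*42657 = 216 - 42657 = -42441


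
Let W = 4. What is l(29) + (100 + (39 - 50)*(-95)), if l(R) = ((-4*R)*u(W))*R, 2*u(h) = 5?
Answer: -7265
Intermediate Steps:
u(h) = 5/2 (u(h) = (½)*5 = 5/2)
l(R) = -10*R² (l(R) = (-4*R*(5/2))*R = (-10*R)*R = -10*R²)
l(29) + (100 + (39 - 50)*(-95)) = -10*29² + (100 + (39 - 50)*(-95)) = -10*841 + (100 - 11*(-95)) = -8410 + (100 + 1045) = -8410 + 1145 = -7265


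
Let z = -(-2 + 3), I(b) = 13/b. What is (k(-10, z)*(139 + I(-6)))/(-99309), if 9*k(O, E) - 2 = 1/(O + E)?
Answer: -821/2809026 ≈ -0.00029227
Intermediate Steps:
z = -1 (z = -1*1 = -1)
k(O, E) = 2/9 + 1/(9*(E + O)) (k(O, E) = 2/9 + 1/(9*(O + E)) = 2/9 + 1/(9*(E + O)))
(k(-10, z)*(139 + I(-6)))/(-99309) = (((1 + 2*(-1) + 2*(-10))/(9*(-1 - 10)))*(139 + 13/(-6)))/(-99309) = (((1/9)*(1 - 2 - 20)/(-11))*(139 + 13*(-1/6)))*(-1/99309) = (((1/9)*(-1/11)*(-21))*(139 - 13/6))*(-1/99309) = ((7/33)*(821/6))*(-1/99309) = (5747/198)*(-1/99309) = -821/2809026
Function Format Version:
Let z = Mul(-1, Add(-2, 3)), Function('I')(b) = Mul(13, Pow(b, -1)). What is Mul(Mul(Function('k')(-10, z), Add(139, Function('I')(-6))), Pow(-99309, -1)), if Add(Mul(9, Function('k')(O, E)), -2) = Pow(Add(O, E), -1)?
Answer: Rational(-821, 2809026) ≈ -0.00029227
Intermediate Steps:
z = -1 (z = Mul(-1, 1) = -1)
Function('k')(O, E) = Add(Rational(2, 9), Mul(Rational(1, 9), Pow(Add(E, O), -1))) (Function('k')(O, E) = Add(Rational(2, 9), Mul(Rational(1, 9), Pow(Add(O, E), -1))) = Add(Rational(2, 9), Mul(Rational(1, 9), Pow(Add(E, O), -1))))
Mul(Mul(Function('k')(-10, z), Add(139, Function('I')(-6))), Pow(-99309, -1)) = Mul(Mul(Mul(Rational(1, 9), Pow(Add(-1, -10), -1), Add(1, Mul(2, -1), Mul(2, -10))), Add(139, Mul(13, Pow(-6, -1)))), Pow(-99309, -1)) = Mul(Mul(Mul(Rational(1, 9), Pow(-11, -1), Add(1, -2, -20)), Add(139, Mul(13, Rational(-1, 6)))), Rational(-1, 99309)) = Mul(Mul(Mul(Rational(1, 9), Rational(-1, 11), -21), Add(139, Rational(-13, 6))), Rational(-1, 99309)) = Mul(Mul(Rational(7, 33), Rational(821, 6)), Rational(-1, 99309)) = Mul(Rational(5747, 198), Rational(-1, 99309)) = Rational(-821, 2809026)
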